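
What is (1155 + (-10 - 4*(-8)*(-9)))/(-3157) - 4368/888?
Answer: -606283/116809 ≈ -5.1904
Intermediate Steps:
(1155 + (-10 - 4*(-8)*(-9)))/(-3157) - 4368/888 = (1155 + (-10 + 32*(-9)))*(-1/3157) - 4368*1/888 = (1155 + (-10 - 288))*(-1/3157) - 182/37 = (1155 - 298)*(-1/3157) - 182/37 = 857*(-1/3157) - 182/37 = -857/3157 - 182/37 = -606283/116809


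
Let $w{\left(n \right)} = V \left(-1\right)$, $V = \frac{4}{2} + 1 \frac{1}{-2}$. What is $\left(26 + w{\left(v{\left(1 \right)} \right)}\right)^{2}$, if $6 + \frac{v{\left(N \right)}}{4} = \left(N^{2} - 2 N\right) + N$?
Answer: $\frac{2401}{4} \approx 600.25$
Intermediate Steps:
$V = \frac{3}{2}$ ($V = 4 \cdot \frac{1}{2} + 1 \left(- \frac{1}{2}\right) = 2 - \frac{1}{2} = \frac{3}{2} \approx 1.5$)
$v{\left(N \right)} = -24 - 4 N + 4 N^{2}$ ($v{\left(N \right)} = -24 + 4 \left(\left(N^{2} - 2 N\right) + N\right) = -24 + 4 \left(N^{2} - N\right) = -24 + \left(- 4 N + 4 N^{2}\right) = -24 - 4 N + 4 N^{2}$)
$w{\left(n \right)} = - \frac{3}{2}$ ($w{\left(n \right)} = \frac{3}{2} \left(-1\right) = - \frac{3}{2}$)
$\left(26 + w{\left(v{\left(1 \right)} \right)}\right)^{2} = \left(26 - \frac{3}{2}\right)^{2} = \left(\frac{49}{2}\right)^{2} = \frac{2401}{4}$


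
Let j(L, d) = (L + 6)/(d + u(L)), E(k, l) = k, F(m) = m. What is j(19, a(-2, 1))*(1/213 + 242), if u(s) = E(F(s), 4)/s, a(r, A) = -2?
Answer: -1288675/213 ≈ -6050.1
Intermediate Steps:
u(s) = 1 (u(s) = s/s = 1)
j(L, d) = (6 + L)/(1 + d) (j(L, d) = (L + 6)/(d + 1) = (6 + L)/(1 + d))
j(19, a(-2, 1))*(1/213 + 242) = ((6 + 19)/(1 - 2))*(1/213 + 242) = (25/(-1))*(1/213 + 242) = -1*25*(51547/213) = -25*51547/213 = -1288675/213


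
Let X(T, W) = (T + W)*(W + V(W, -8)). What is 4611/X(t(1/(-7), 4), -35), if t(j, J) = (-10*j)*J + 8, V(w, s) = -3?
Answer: 32277/5662 ≈ 5.7006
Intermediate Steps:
t(j, J) = 8 - 10*J*j (t(j, J) = -10*J*j + 8 = 8 - 10*J*j)
X(T, W) = (-3 + W)*(T + W) (X(T, W) = (T + W)*(W - 3) = (T + W)*(-3 + W) = (-3 + W)*(T + W))
4611/X(t(1/(-7), 4), -35) = 4611/((-35)**2 - 3*(8 - 10*4/(-7)) - 3*(-35) + (8 - 10*4/(-7))*(-35)) = 4611/(1225 - 3*(8 - 10*4*(-1/7)) + 105 + (8 - 10*4*(-1/7))*(-35)) = 4611/(1225 - 3*(8 + 40/7) + 105 + (8 + 40/7)*(-35)) = 4611/(1225 - 3*96/7 + 105 + (96/7)*(-35)) = 4611/(1225 - 288/7 + 105 - 480) = 4611/(5662/7) = 4611*(7/5662) = 32277/5662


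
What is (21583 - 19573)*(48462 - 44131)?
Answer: 8705310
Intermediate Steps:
(21583 - 19573)*(48462 - 44131) = 2010*4331 = 8705310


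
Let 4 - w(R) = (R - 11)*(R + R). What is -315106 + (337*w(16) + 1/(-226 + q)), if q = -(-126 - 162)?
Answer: -22796035/62 ≈ -3.6768e+5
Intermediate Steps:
q = 288 (q = -1*(-288) = 288)
w(R) = 4 - 2*R*(-11 + R) (w(R) = 4 - (R - 11)*(R + R) = 4 - (-11 + R)*2*R = 4 - 2*R*(-11 + R))
-315106 + (337*w(16) + 1/(-226 + q)) = -315106 + (337*(4 - 2*16² + 22*16) + 1/(-226 + 288)) = -315106 + (337*(4 - 2*256 + 352) + 1/62) = -315106 + (337*(4 - 512 + 352) + 1/62) = -315106 + (337*(-156) + 1/62) = -315106 + (-52572 + 1/62) = -315106 - 3259463/62 = -22796035/62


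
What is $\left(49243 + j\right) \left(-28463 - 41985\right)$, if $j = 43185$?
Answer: $-6511367744$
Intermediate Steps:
$\left(49243 + j\right) \left(-28463 - 41985\right) = \left(49243 + 43185\right) \left(-28463 - 41985\right) = 92428 \left(-70448\right) = -6511367744$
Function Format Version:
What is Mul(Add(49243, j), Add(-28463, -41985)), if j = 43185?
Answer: -6511367744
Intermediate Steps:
Mul(Add(49243, j), Add(-28463, -41985)) = Mul(Add(49243, 43185), Add(-28463, -41985)) = Mul(92428, -70448) = -6511367744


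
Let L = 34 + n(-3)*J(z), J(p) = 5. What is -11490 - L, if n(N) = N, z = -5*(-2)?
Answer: -11509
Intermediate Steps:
z = 10
L = 19 (L = 34 - 3*5 = 34 - 15 = 19)
-11490 - L = -11490 - 1*19 = -11490 - 19 = -11509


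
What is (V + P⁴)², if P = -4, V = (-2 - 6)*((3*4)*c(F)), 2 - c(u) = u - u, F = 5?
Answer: 4096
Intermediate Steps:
c(u) = 2 (c(u) = 2 - (u - u) = 2 - 1*0 = 2 + 0 = 2)
V = -192 (V = (-2 - 6)*((3*4)*2) = -96*2 = -8*24 = -192)
(V + P⁴)² = (-192 + (-4)⁴)² = (-192 + 256)² = 64² = 4096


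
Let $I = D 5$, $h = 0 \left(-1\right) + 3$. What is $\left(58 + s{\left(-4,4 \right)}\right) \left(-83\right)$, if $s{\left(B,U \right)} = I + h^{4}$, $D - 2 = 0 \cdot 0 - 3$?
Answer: $-11122$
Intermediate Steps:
$h = 3$ ($h = 0 + 3 = 3$)
$D = -1$ ($D = 2 + \left(0 \cdot 0 - 3\right) = 2 + \left(0 - 3\right) = 2 - 3 = -1$)
$I = -5$ ($I = \left(-1\right) 5 = -5$)
$s{\left(B,U \right)} = 76$ ($s{\left(B,U \right)} = -5 + 3^{4} = -5 + 81 = 76$)
$\left(58 + s{\left(-4,4 \right)}\right) \left(-83\right) = \left(58 + 76\right) \left(-83\right) = 134 \left(-83\right) = -11122$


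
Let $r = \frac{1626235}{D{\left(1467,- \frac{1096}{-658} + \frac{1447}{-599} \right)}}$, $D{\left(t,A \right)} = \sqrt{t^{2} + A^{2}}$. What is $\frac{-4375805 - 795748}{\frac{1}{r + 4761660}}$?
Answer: $-24625177057980 - \frac{1499908360639941 \sqrt{83580657235458370}}{75638603832994} \approx -2.4631 \cdot 10^{13}$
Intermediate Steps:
$D{\left(t,A \right)} = \sqrt{A^{2} + t^{2}}$
$r = \frac{4930519349 \sqrt{83580657235458370}}{1285856265160898}$ ($r = \frac{1626235}{\sqrt{\left(- \frac{1096}{-658} + \frac{1447}{-599}\right)^{2} + 1467^{2}}} = \frac{1626235}{\sqrt{\left(\left(-1096\right) \left(- \frac{1}{658}\right) + 1447 \left(- \frac{1}{599}\right)\right)^{2} + 2152089}} = \frac{1626235}{\sqrt{\left(\frac{548}{329} - \frac{1447}{599}\right)^{2} + 2152089}} = \frac{1626235}{\sqrt{\left(- \frac{147811}{197071}\right)^{2} + 2152089}} = \frac{1626235}{\sqrt{\frac{21848091721}{38836979041} + 2152089}} = \frac{1626235}{\sqrt{\frac{83580657235458370}{38836979041}}} = \frac{1626235}{\frac{1}{197071} \sqrt{83580657235458370}} = 1626235 \frac{197071 \sqrt{83580657235458370}}{83580657235458370} = \frac{4930519349 \sqrt{83580657235458370}}{1285856265160898} \approx 1108.5$)
$\frac{-4375805 - 795748}{\frac{1}{r + 4761660}} = \frac{-4375805 - 795748}{\frac{1}{\frac{4930519349 \sqrt{83580657235458370}}{1285856265160898} + 4761660}} = \frac{-4375805 - 795748}{\frac{1}{4761660 + \frac{4930519349 \sqrt{83580657235458370}}{1285856265160898}}} = - 5171553 \left(4761660 + \frac{4930519349 \sqrt{83580657235458370}}{1285856265160898}\right) = -24625177057980 - \frac{1499908360639941 \sqrt{83580657235458370}}{75638603832994}$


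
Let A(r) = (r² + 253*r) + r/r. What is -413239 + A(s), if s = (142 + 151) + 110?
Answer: -148870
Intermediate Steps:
s = 403 (s = 293 + 110 = 403)
A(r) = 1 + r² + 253*r (A(r) = (r² + 253*r) + 1 = 1 + r² + 253*r)
-413239 + A(s) = -413239 + (1 + 403² + 253*403) = -413239 + (1 + 162409 + 101959) = -413239 + 264369 = -148870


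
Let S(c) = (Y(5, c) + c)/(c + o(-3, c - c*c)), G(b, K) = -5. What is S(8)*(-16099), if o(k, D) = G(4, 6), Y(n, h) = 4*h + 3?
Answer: -692257/3 ≈ -2.3075e+5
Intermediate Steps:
Y(n, h) = 3 + 4*h
o(k, D) = -5
S(c) = (3 + 5*c)/(-5 + c) (S(c) = ((3 + 4*c) + c)/(c - 5) = (3 + 5*c)/(-5 + c))
S(8)*(-16099) = ((3 + 5*8)/(-5 + 8))*(-16099) = ((3 + 40)/3)*(-16099) = ((⅓)*43)*(-16099) = (43/3)*(-16099) = -692257/3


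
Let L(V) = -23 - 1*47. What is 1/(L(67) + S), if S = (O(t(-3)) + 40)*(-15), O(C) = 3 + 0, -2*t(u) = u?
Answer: -1/715 ≈ -0.0013986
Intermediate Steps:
t(u) = -u/2
O(C) = 3
L(V) = -70 (L(V) = -23 - 47 = -70)
S = -645 (S = (3 + 40)*(-15) = 43*(-15) = -645)
1/(L(67) + S) = 1/(-70 - 645) = 1/(-715) = -1/715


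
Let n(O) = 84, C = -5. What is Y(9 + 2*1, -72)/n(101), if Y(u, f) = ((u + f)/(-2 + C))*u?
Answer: 671/588 ≈ 1.1412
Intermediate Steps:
Y(u, f) = u*(-f/7 - u/7) (Y(u, f) = ((u + f)/(-2 - 5))*u = ((f + u)/(-7))*u = ((f + u)*(-1/7))*u = (-f/7 - u/7)*u = u*(-f/7 - u/7))
Y(9 + 2*1, -72)/n(101) = -(9 + 2*1)*(-72 + (9 + 2*1))/7/84 = -(9 + 2)*(-72 + (9 + 2))/7*(1/84) = -1/7*11*(-72 + 11)*(1/84) = -1/7*11*(-61)*(1/84) = (671/7)*(1/84) = 671/588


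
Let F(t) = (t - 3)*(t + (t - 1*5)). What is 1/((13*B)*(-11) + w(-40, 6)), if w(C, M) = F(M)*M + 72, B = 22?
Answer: -1/2948 ≈ -0.00033921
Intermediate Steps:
F(t) = (-5 + 2*t)*(-3 + t) (F(t) = (-3 + t)*(t + (t - 5)) = (-3 + t)*(t + (-5 + t)) = (-3 + t)*(-5 + 2*t) = (-5 + 2*t)*(-3 + t))
w(C, M) = 72 + M*(15 - 11*M + 2*M**2) (w(C, M) = (15 - 11*M + 2*M**2)*M + 72 = M*(15 - 11*M + 2*M**2) + 72 = 72 + M*(15 - 11*M + 2*M**2))
1/((13*B)*(-11) + w(-40, 6)) = 1/((13*22)*(-11) + (72 + 6*(15 - 11*6 + 2*6**2))) = 1/(286*(-11) + (72 + 6*(15 - 66 + 2*36))) = 1/(-3146 + (72 + 6*(15 - 66 + 72))) = 1/(-3146 + (72 + 6*21)) = 1/(-3146 + (72 + 126)) = 1/(-3146 + 198) = 1/(-2948) = -1/2948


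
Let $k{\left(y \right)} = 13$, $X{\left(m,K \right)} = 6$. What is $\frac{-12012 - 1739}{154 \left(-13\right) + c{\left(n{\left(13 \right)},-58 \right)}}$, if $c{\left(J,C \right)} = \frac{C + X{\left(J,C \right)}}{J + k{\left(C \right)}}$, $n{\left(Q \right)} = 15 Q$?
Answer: $\frac{55004}{8009} \approx 6.8678$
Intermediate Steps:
$c{\left(J,C \right)} = \frac{6 + C}{13 + J}$ ($c{\left(J,C \right)} = \frac{C + 6}{J + 13} = \frac{6 + C}{13 + J}$)
$\frac{-12012 - 1739}{154 \left(-13\right) + c{\left(n{\left(13 \right)},-58 \right)}} = \frac{-12012 - 1739}{154 \left(-13\right) + \frac{6 - 58}{13 + 15 \cdot 13}} = - \frac{13751}{-2002 + \frac{1}{13 + 195} \left(-52\right)} = - \frac{13751}{-2002 + \frac{1}{208} \left(-52\right)} = - \frac{13751}{-2002 - \frac{1}{4}} = - \frac{13751}{- \frac{8009}{4}} = \left(-13751\right) \left(- \frac{4}{8009}\right) = \frac{55004}{8009}$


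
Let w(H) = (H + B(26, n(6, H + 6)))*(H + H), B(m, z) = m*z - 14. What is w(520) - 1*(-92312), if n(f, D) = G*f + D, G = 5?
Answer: 15652792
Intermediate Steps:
n(f, D) = D + 5*f (n(f, D) = 5*f + D = D + 5*f)
B(m, z) = -14 + m*z
w(H) = 2*H*(922 + 27*H) (w(H) = (H + (-14 + 26*((H + 6) + 5*6)))*(H + H) = (H + (-14 + 26*((6 + H) + 30)))*(2*H) = (H + (-14 + 26*(36 + H)))*(2*H) = (H + (-14 + (936 + 26*H)))*(2*H) = (H + (922 + 26*H))*(2*H) = (922 + 27*H)*(2*H) = 2*H*(922 + 27*H))
w(520) - 1*(-92312) = 2*520*(922 + 27*520) - 1*(-92312) = 2*520*(922 + 14040) + 92312 = 2*520*14962 + 92312 = 15560480 + 92312 = 15652792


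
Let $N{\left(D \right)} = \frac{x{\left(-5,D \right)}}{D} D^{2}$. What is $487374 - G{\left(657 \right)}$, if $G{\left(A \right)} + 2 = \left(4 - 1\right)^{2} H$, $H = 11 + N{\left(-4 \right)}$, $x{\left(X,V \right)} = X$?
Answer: $487097$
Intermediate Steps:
$N{\left(D \right)} = - 5 D$ ($N{\left(D \right)} = - \frac{5}{D} D^{2} = - 5 D$)
$H = 31$ ($H = 11 - -20 = 11 + 20 = 31$)
$G{\left(A \right)} = 277$ ($G{\left(A \right)} = -2 + \left(4 - 1\right)^{2} \cdot 31 = -2 + 3^{2} \cdot 31 = -2 + 9 \cdot 31 = -2 + 279 = 277$)
$487374 - G{\left(657 \right)} = 487374 - 277 = 487097$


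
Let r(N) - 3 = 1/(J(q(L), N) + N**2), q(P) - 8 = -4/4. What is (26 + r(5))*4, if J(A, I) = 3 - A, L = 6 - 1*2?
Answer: 2440/21 ≈ 116.19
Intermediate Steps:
L = 4 (L = 6 - 2 = 4)
q(P) = 7 (q(P) = 8 - 4/4 = 8 - 4*1/4 = 8 - 1 = 7)
r(N) = 3 + 1/(-4 + N**2) (r(N) = 3 + 1/((3 - 1*7) + N**2) = 3 + 1/((3 - 7) + N**2) = 3 + 1/(-4 + N**2))
(26 + r(5))*4 = (26 + (-11 + 3*5**2)/(-4 + 5**2))*4 = (26 + (-11 + 3*25)/(-4 + 25))*4 = (26 + (-11 + 75)/21)*4 = (26 + (1/21)*64)*4 = (26 + 64/21)*4 = (610/21)*4 = 2440/21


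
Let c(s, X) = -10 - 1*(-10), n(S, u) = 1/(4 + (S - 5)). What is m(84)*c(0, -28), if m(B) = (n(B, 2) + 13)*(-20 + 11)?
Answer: 0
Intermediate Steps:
n(S, u) = 1/(-1 + S) (n(S, u) = 1/(4 + (-5 + S)) = 1/(-1 + S))
c(s, X) = 0 (c(s, X) = -10 + 10 = 0)
m(B) = -117 - 9/(-1 + B) (m(B) = (1/(-1 + B) + 13)*(-20 + 11) = (13 + 1/(-1 + B))*(-9) = -117 - 9/(-1 + B))
m(84)*c(0, -28) = (9*(12 - 13*84)/(-1 + 84))*0 = (9*(12 - 1092)/83)*0 = (9*(1/83)*(-1080))*0 = -9720/83*0 = 0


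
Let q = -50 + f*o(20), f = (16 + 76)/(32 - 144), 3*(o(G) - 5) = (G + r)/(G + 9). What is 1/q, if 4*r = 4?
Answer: -203/11024 ≈ -0.018414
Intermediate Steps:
r = 1 (r = (¼)*4 = 1)
o(G) = 5 + (1 + G)/(3*(9 + G)) (o(G) = 5 + ((G + 1)/(G + 9))/3 = 5 + ((1 + G)/(9 + G))/3 = 5 + (1 + G)/(3*(9 + G)))
f = -23/28 (f = 92/(-112) = 92*(-1/112) = -23/28 ≈ -0.82143)
q = -11024/203 (q = -50 - 46*(17 + 2*20)/(21*(9 + 20)) = -50 - 46*(17 + 40)/(21*29) = -50 - 46*57/(21*29) = -50 - 23/28*152/29 = -50 - 874/203 = -11024/203 ≈ -54.305)
1/q = 1/(-11024/203) = -203/11024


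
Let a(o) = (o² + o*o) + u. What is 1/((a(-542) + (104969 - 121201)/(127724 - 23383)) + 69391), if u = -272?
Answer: 104341/68515188395 ≈ 1.5229e-6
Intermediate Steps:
a(o) = -272 + 2*o² (a(o) = (o² + o*o) - 272 = (o² + o²) - 272 = 2*o² - 272 = -272 + 2*o²)
1/((a(-542) + (104969 - 121201)/(127724 - 23383)) + 69391) = 1/(((-272 + 2*(-542)²) + (104969 - 121201)/(127724 - 23383)) + 69391) = 1/(((-272 + 2*293764) - 16232/104341) + 69391) = 1/(((-272 + 587528) - 16232*1/104341) + 69391) = 1/((587256 - 16232/104341) + 69391) = 1/(61274862064/104341 + 69391) = 1/(68515188395/104341) = 104341/68515188395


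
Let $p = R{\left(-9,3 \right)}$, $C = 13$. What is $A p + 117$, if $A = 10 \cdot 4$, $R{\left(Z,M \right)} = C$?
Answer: $637$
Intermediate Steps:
$R{\left(Z,M \right)} = 13$
$p = 13$
$A = 40$
$A p + 117 = 40 \cdot 13 + 117 = 520 + 117 = 637$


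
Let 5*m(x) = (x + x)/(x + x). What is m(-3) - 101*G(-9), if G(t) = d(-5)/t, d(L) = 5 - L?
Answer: 5059/45 ≈ 112.42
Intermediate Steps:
G(t) = 10/t (G(t) = (5 - 1*(-5))/t = (5 + 5)/t = 10/t)
m(x) = ⅕ (m(x) = ((x + x)/(x + x))/5 = ((2*x)/((2*x)))/5 = ((2*x)*(1/(2*x)))/5 = (⅕)*1 = ⅕)
m(-3) - 101*G(-9) = ⅕ - 1010/(-9) = ⅕ - 1010*(-1)/9 = ⅕ - 101*(-10/9) = ⅕ + 1010/9 = 5059/45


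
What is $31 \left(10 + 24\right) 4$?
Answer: $4216$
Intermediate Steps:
$31 \left(10 + 24\right) 4 = 31 \cdot 34 \cdot 4 = 1054 \cdot 4 = 4216$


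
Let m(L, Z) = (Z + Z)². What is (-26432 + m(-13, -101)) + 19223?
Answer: 33595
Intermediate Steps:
m(L, Z) = 4*Z² (m(L, Z) = (2*Z)² = 4*Z²)
(-26432 + m(-13, -101)) + 19223 = (-26432 + 4*(-101)²) + 19223 = (-26432 + 4*10201) + 19223 = (-26432 + 40804) + 19223 = 14372 + 19223 = 33595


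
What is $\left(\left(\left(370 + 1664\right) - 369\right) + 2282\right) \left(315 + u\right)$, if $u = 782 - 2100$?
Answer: $-3958841$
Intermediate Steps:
$u = -1318$
$\left(\left(\left(370 + 1664\right) - 369\right) + 2282\right) \left(315 + u\right) = \left(\left(\left(370 + 1664\right) - 369\right) + 2282\right) \left(315 - 1318\right) = \left(\left(2034 - 369\right) + 2282\right) \left(-1003\right) = \left(1665 + 2282\right) \left(-1003\right) = 3947 \left(-1003\right) = -3958841$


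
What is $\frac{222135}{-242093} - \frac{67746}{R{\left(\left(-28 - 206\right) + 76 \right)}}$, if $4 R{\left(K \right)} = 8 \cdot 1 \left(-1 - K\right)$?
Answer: $- \frac{8235291384}{38008601} \approx -216.67$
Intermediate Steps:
$R{\left(K \right)} = -2 - 2 K$ ($R{\left(K \right)} = \frac{8 \cdot 1 \left(-1 - K\right)}{4} = \frac{8 \left(-1 - K\right)}{4} = \frac{-8 - 8 K}{4} = -2 - 2 K$)
$\frac{222135}{-242093} - \frac{67746}{R{\left(\left(-28 - 206\right) + 76 \right)}} = \frac{222135}{-242093} - \frac{67746}{-2 - 2 \left(\left(-28 - 206\right) + 76\right)} = 222135 \left(- \frac{1}{242093}\right) - \frac{67746}{-2 - 2 \left(-234 + 76\right)} = - \frac{222135}{242093} - \frac{67746}{-2 - -316} = - \frac{222135}{242093} - \frac{67746}{-2 + 316} = - \frac{222135}{242093} - \frac{67746}{314} = - \frac{222135}{242093} - \frac{33873}{157} = - \frac{8235291384}{38008601}$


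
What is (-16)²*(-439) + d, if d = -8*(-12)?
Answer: -112288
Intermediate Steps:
d = 96
(-16)²*(-439) + d = (-16)²*(-439) + 96 = 256*(-439) + 96 = -112384 + 96 = -112288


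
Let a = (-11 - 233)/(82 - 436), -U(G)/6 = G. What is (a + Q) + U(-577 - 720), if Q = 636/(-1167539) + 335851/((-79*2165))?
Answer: 275010784771066667/35345135817105 ≈ 7780.7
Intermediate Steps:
U(G) = -6*G
Q = -392227918949/199690032865 (Q = 636*(-1/1167539) + 335851/(-171035) = -636/1167539 + 335851*(-1/171035) = -636/1167539 - 335851/171035 = -392227918949/199690032865 ≈ -1.9642)
a = 122/177 (a = -244/(-354) = -1/354*(-244) = 122/177 ≈ 0.68927)
(a + Q) + U(-577 - 720) = (122/177 - 392227918949/199690032865) - 6*(-577 - 720) = -45062157644443/35345135817105 - 6*(-1297) = -45062157644443/35345135817105 + 7782 = 275010784771066667/35345135817105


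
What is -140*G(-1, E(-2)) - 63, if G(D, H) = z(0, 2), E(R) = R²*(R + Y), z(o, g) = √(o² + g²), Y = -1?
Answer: -343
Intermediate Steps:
z(o, g) = √(g² + o²)
E(R) = R²*(-1 + R) (E(R) = R²*(R - 1) = R²*(-1 + R))
G(D, H) = 2 (G(D, H) = √(2² + 0²) = √(4 + 0) = √4 = 2)
-140*G(-1, E(-2)) - 63 = -140*2 - 63 = -280 - 63 = -343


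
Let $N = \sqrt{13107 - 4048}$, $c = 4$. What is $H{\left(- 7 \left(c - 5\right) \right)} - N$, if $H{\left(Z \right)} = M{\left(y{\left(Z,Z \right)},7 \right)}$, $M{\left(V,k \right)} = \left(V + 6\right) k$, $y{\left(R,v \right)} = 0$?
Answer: $42 - \sqrt{9059} \approx -53.179$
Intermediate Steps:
$M{\left(V,k \right)} = k \left(6 + V\right)$ ($M{\left(V,k \right)} = \left(6 + V\right) k = k \left(6 + V\right)$)
$H{\left(Z \right)} = 42$ ($H{\left(Z \right)} = 7 \left(6 + 0\right) = 7 \cdot 6 = 42$)
$N = \sqrt{9059} \approx 95.179$
$H{\left(- 7 \left(c - 5\right) \right)} - N = 42 - \sqrt{9059}$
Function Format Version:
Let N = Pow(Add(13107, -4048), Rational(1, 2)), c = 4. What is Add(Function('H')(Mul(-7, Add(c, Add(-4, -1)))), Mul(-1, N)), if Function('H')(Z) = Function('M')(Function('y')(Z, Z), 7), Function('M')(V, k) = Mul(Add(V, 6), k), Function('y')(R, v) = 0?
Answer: Add(42, Mul(-1, Pow(9059, Rational(1, 2)))) ≈ -53.179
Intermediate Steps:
Function('M')(V, k) = Mul(k, Add(6, V)) (Function('M')(V, k) = Mul(Add(6, V), k) = Mul(k, Add(6, V)))
Function('H')(Z) = 42 (Function('H')(Z) = Mul(7, Add(6, 0)) = Mul(7, 6) = 42)
N = Pow(9059, Rational(1, 2)) ≈ 95.179
Add(Function('H')(Mul(-7, Add(c, Add(-4, -1)))), Mul(-1, N)) = Add(42, Mul(-1, Pow(9059, Rational(1, 2))))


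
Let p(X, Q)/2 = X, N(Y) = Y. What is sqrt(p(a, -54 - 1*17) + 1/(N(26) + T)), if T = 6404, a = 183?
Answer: sqrt(15132239830)/6430 ≈ 19.131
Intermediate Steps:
p(X, Q) = 2*X
sqrt(p(a, -54 - 1*17) + 1/(N(26) + T)) = sqrt(2*183 + 1/(26 + 6404)) = sqrt(366 + 1/6430) = sqrt(2353381/6430) = sqrt(15132239830)/6430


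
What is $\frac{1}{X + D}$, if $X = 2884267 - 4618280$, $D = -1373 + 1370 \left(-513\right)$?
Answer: $- \frac{1}{2438196} \approx -4.1014 \cdot 10^{-7}$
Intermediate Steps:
$D = -704183$ ($D = -1373 - 702810 = -704183$)
$X = -1734013$ ($X = 2884267 - 4618280 = -1734013$)
$\frac{1}{X + D} = \frac{1}{-1734013 - 704183} = \frac{1}{-2438196} = - \frac{1}{2438196}$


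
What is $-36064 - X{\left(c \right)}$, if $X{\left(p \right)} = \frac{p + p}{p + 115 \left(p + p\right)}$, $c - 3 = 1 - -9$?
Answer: $- \frac{8330786}{231} \approx -36064.0$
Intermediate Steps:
$c = 13$ ($c = 3 + \left(1 - -9\right) = 3 + \left(1 + 9\right) = 3 + 10 = 13$)
$X{\left(p \right)} = \frac{2}{231}$ ($X{\left(p \right)} = \frac{2 p}{p + 115 \cdot 2 p} = \frac{2 p}{p + 230 p} = \frac{2 p}{231 p} = 2 p \frac{1}{231 p} = \frac{2}{231}$)
$-36064 - X{\left(c \right)} = -36064 - \frac{2}{231} = - \frac{8330786}{231}$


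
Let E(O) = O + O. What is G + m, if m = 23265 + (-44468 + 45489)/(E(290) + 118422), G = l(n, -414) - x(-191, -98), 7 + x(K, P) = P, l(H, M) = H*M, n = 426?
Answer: -18206590967/119002 ≈ -1.5299e+5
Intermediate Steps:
E(O) = 2*O
x(K, P) = -7 + P
G = -176259 (G = 426*(-414) - (-7 - 98) = -176364 - 1*(-105) = -176364 + 105 = -176259)
m = 2768582551/119002 (m = 23265 + (-44468 + 45489)/(2*290 + 118422) = 23265 + 1021/(580 + 118422) = 23265 + 1021/119002 = 2768582551/119002 ≈ 23265.)
G + m = -176259 + 2768582551/119002 = -18206590967/119002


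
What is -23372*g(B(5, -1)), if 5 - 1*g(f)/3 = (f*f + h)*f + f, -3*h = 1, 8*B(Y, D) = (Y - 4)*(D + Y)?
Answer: -636887/2 ≈ -3.1844e+5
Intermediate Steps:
B(Y, D) = (-4 + Y)*(D + Y)/8 (B(Y, D) = ((Y - 4)*(D + Y))/8 = ((-4 + Y)*(D + Y))/8 = (-4 + Y)*(D + Y)/8)
h = -⅓ (h = -⅓*1 = -⅓ ≈ -0.33333)
g(f) = 15 - 3*f - 3*f*(-⅓ + f²) (g(f) = 15 - 3*((f*f - ⅓)*f + f) = 15 - 3*((f² - ⅓)*f + f) = 15 - 3*((-⅓ + f²)*f + f) = 15 - 3*(f*(-⅓ + f²) + f) = 15 - 3*(f + f*(-⅓ + f²)) = 15 + (-3*f - 3*f*(-⅓ + f²)) = 15 - 3*f - 3*f*(-⅓ + f²))
-23372*g(B(5, -1)) = -23372*(15 - 3*(-½*(-1) - ½*5 + (⅛)*5² + (⅛)*(-1)*5)³ - 2*(-½*(-1) - ½*5 + (⅛)*5² + (⅛)*(-1)*5)) = -23372*(15 - 3*(½ - 5/2 + (⅛)*25 - 5/8)³ - 2*(½ - 5/2 + (⅛)*25 - 5/8)) = -23372*(15 - 3*(½ - 5/2 + 25/8 - 5/8)³ - 2*(½ - 5/2 + 25/8 - 5/8)) = -23372*(15 - 3*(½)³ - 2*½) = -23372*(15 - 3*⅛ - 1) = -23372*(15 - 3/8 - 1) = -23372*109/8 = -636887/2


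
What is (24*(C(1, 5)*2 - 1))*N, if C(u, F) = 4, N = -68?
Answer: -11424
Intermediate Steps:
(24*(C(1, 5)*2 - 1))*N = (24*(4*2 - 1))*(-68) = (24*(8 - 1))*(-68) = (24*7)*(-68) = 168*(-68) = -11424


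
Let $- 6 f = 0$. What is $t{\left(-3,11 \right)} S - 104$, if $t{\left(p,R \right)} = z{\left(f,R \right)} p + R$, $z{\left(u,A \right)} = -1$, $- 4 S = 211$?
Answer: $- \frac{1685}{2} \approx -842.5$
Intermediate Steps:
$f = 0$ ($f = \left(- \frac{1}{6}\right) 0 = 0$)
$S = - \frac{211}{4}$ ($S = \left(- \frac{1}{4}\right) 211 = - \frac{211}{4} \approx -52.75$)
$t{\left(p,R \right)} = R - p$ ($t{\left(p,R \right)} = - p + R = R - p$)
$t{\left(-3,11 \right)} S - 104 = \left(11 - -3\right) \left(- \frac{211}{4}\right) - 104 = \left(11 + 3\right) \left(- \frac{211}{4}\right) - 104 = 14 \left(- \frac{211}{4}\right) - 104 = - \frac{1477}{2} - 104 = - \frac{1685}{2}$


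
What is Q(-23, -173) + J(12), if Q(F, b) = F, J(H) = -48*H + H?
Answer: -587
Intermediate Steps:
J(H) = -47*H
Q(-23, -173) + J(12) = -23 - 47*12 = -23 - 564 = -587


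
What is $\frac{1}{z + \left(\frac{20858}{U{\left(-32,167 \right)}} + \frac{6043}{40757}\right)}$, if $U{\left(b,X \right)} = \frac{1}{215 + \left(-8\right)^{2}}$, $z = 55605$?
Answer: $\frac{40757}{239446851202} \approx 1.7021 \cdot 10^{-7}$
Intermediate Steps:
$U{\left(b,X \right)} = \frac{1}{279}$ ($U{\left(b,X \right)} = \frac{1}{215 + 64} = \frac{1}{279}$)
$\frac{1}{z + \left(\frac{20858}{U{\left(-32,167 \right)}} + \frac{6043}{40757}\right)} = \frac{1}{55605 + \left(20858 \frac{1}{\frac{1}{279}} + \frac{6043}{40757}\right)} = \frac{1}{55605 + \left(20858 \cdot 279 + 6043 \cdot \frac{1}{40757}\right)} = \frac{1}{55605 + \left(5819382 + \frac{6043}{40757}\right)} = \frac{1}{55605 + \frac{237180558217}{40757}} = \frac{1}{\frac{239446851202}{40757}} = \frac{40757}{239446851202}$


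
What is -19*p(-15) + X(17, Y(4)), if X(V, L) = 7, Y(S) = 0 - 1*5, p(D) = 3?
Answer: -50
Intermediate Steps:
Y(S) = -5 (Y(S) = 0 - 5 = -5)
-19*p(-15) + X(17, Y(4)) = -19*3 + 7 = -57 + 7 = -50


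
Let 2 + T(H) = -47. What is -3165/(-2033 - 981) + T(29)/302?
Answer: 202036/227557 ≈ 0.88785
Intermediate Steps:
T(H) = -49 (T(H) = -2 - 47 = -49)
-3165/(-2033 - 981) + T(29)/302 = -3165/(-2033 - 981) - 49/302 = -3165/(-3014) - 49*1/302 = -3165*(-1/3014) - 49/302 = 3165/3014 - 49/302 = 202036/227557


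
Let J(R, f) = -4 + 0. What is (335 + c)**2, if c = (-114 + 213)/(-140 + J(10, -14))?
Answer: 28611801/256 ≈ 1.1176e+5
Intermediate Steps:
J(R, f) = -4
c = -11/16 (c = (-114 + 213)/(-140 - 4) = 99/(-144) = 99*(-1/144) = -11/16 ≈ -0.68750)
(335 + c)**2 = (335 - 11/16)**2 = (5349/16)**2 = 28611801/256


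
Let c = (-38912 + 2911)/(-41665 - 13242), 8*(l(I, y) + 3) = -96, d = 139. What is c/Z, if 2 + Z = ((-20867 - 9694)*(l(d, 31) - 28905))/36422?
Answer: 655614211/24262065655666 ≈ 2.7022e-5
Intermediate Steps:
l(I, y) = -15 (l(I, y) = -3 + (1/8)*(-96) = -3 - 12 = -15)
c = 36001/54907 (c = -36001/(-54907) = -36001*(-1/54907) = 36001/54907 ≈ 0.65567)
Z = 441875638/18211 (Z = -2 + ((-20867 - 9694)*(-15 - 28905))/36422 = -2 - 30561*(-28920)*(1/36422) = -2 + 883824120*(1/36422) = -2 + 441912060/18211 = 441875638/18211 ≈ 24264.)
c/Z = 36001/(54907*(441875638/18211)) = (36001/54907)*(18211/441875638) = 655614211/24262065655666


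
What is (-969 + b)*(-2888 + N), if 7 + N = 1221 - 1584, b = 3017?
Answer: -6672384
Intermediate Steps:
N = -370 (N = -7 + (1221 - 1584) = -7 - 363 = -370)
(-969 + b)*(-2888 + N) = (-969 + 3017)*(-2888 - 370) = 2048*(-3258) = -6672384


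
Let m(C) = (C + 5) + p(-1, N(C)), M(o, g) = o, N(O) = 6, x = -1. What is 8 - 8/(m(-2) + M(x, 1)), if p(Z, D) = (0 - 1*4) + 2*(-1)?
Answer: 10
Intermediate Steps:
p(Z, D) = -6 (p(Z, D) = (0 - 4) - 2 = -4 - 2 = -6)
m(C) = -1 + C (m(C) = (C + 5) - 6 = (5 + C) - 6 = -1 + C)
8 - 8/(m(-2) + M(x, 1)) = 8 - 8/((-1 - 2) - 1) = 8 - 8/(-3 - 1) = 8 - 8/(-4) = 8 - 8*(-¼) = 8 + 2 = 10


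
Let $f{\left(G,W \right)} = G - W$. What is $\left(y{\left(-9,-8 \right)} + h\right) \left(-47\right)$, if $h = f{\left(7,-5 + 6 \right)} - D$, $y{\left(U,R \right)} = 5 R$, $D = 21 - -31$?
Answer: $4042$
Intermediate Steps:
$D = 52$ ($D = 21 + 31 = 52$)
$h = -46$ ($h = \left(7 - \left(-5 + 6\right)\right) - 52 = \left(7 - 1\right) - 52 = 6 - 52 = -46$)
$\left(y{\left(-9,-8 \right)} + h\right) \left(-47\right) = \left(5 \left(-8\right) - 46\right) \left(-47\right) = \left(-40 - 46\right) \left(-47\right) = \left(-86\right) \left(-47\right) = 4042$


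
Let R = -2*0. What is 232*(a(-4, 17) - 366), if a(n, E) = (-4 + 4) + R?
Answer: -84912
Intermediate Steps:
R = 0
a(n, E) = 0 (a(n, E) = (-4 + 4) + 0 = 0 + 0 = 0)
232*(a(-4, 17) - 366) = 232*(0 - 366) = 232*(-366) = -84912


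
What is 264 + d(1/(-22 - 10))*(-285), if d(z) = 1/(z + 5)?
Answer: 10952/53 ≈ 206.64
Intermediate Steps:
d(z) = 1/(5 + z)
264 + d(1/(-22 - 10))*(-285) = 264 - 285/(5 + 1/(-22 - 10)) = 264 - 285/(5 + 1/(-32)) = 264 - 285/(5 - 1/32) = 264 - 285/(159/32) = 264 + (32/159)*(-285) = 264 - 3040/53 = 10952/53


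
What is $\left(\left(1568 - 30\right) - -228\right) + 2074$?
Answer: $3840$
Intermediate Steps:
$\left(\left(1568 - 30\right) - -228\right) + 2074 = \left(\left(1568 - 30\right) + 228\right) + 2074 = \left(1538 + 228\right) + 2074 = 1766 + 2074 = 3840$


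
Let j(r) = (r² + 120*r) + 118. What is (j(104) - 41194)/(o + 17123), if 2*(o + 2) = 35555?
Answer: -5080/9971 ≈ -0.50948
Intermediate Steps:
o = 35551/2 (o = -2 + (½)*35555 = -2 + 35555/2 = 35551/2 ≈ 17776.)
j(r) = 118 + r² + 120*r
(j(104) - 41194)/(o + 17123) = ((118 + 104² + 120*104) - 41194)/(35551/2 + 17123) = ((118 + 10816 + 12480) - 41194)/(69797/2) = (23414 - 41194)*(2/69797) = -17780*2/69797 = -5080/9971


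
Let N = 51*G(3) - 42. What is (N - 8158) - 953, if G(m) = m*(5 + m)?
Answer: -7929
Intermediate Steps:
N = 1182 (N = 51*(3*(5 + 3)) - 42 = 51*(3*8) - 42 = 51*24 - 42 = 1224 - 42 = 1182)
(N - 8158) - 953 = (1182 - 8158) - 953 = -6976 - 953 = -7929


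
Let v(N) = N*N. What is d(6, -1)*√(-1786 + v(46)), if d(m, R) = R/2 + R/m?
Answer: -2*√330/3 ≈ -12.111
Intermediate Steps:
v(N) = N²
d(m, R) = R/2 + R/m (d(m, R) = R*(½) + R/m = R/2 + R/m)
d(6, -1)*√(-1786 + v(46)) = ((½)*(-1) - 1/6)*√(-1786 + 46²) = (-½ - 1*⅙)*√(-1786 + 2116) = (-½ - ⅙)*√330 = -2*√330/3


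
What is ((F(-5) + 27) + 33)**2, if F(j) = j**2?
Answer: 7225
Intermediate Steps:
((F(-5) + 27) + 33)**2 = (((-5)**2 + 27) + 33)**2 = ((25 + 27) + 33)**2 = (52 + 33)**2 = 85**2 = 7225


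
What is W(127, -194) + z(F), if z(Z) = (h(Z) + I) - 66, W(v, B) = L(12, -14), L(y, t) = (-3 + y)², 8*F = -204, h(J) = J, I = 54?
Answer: 87/2 ≈ 43.500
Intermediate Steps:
F = -51/2 (F = (⅛)*(-204) = -51/2 ≈ -25.500)
W(v, B) = 81 (W(v, B) = (-3 + 12)² = 9² = 81)
z(Z) = -12 + Z (z(Z) = (Z + 54) - 66 = (54 + Z) - 66 = -12 + Z)
W(127, -194) + z(F) = 81 + (-12 - 51/2) = 81 - 75/2 = 87/2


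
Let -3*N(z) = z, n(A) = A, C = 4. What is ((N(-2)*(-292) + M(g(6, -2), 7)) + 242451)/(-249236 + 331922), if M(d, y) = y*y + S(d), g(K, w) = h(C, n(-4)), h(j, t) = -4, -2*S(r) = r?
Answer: 363461/124029 ≈ 2.9305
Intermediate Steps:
S(r) = -r/2
g(K, w) = -4
N(z) = -z/3
M(d, y) = y² - d/2 (M(d, y) = y*y - d/2 = y² - d/2)
((N(-2)*(-292) + M(g(6, -2), 7)) + 242451)/(-249236 + 331922) = ((-⅓*(-2)*(-292) + (7² - ½*(-4))) + 242451)/(-249236 + 331922) = (((⅔)*(-292) + (49 + 2)) + 242451)/82686 = ((-584/3 + 51) + 242451)*(1/82686) = (-431/3 + 242451)*(1/82686) = (726922/3)*(1/82686) = 363461/124029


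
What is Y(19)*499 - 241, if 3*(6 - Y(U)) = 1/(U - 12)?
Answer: 57314/21 ≈ 2729.2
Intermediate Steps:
Y(U) = 6 - 1/(3*(-12 + U)) (Y(U) = 6 - 1/(3*(U - 12)) = 6 - 1/(3*(-12 + U)))
Y(19)*499 - 241 = ((-217 + 18*19)/(3*(-12 + 19)))*499 - 241 = ((1/3)*(-217 + 342)/7)*499 - 241 = ((1/3)*(1/7)*125)*499 - 241 = (125/21)*499 - 241 = 62375/21 - 241 = 57314/21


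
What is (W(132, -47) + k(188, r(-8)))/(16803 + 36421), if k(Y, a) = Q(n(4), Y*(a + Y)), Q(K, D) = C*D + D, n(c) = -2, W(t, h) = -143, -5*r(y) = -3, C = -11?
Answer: -354711/53224 ≈ -6.6645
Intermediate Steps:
r(y) = ⅗ (r(y) = -⅕*(-3) = ⅗)
Q(K, D) = -10*D (Q(K, D) = -11*D + D = -10*D)
k(Y, a) = -10*Y*(Y + a) (k(Y, a) = -10*Y*(a + Y) = -10*Y*(Y + a))
(W(132, -47) + k(188, r(-8)))/(16803 + 36421) = (-143 - 10*188*(188 + ⅗))/(16803 + 36421) = (-143 - 10*188*943/5)/53224 = (-143 - 354568)*(1/53224) = -354711*1/53224 = -354711/53224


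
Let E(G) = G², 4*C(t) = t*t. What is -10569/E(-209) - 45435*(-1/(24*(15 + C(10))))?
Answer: 131633333/2795584 ≈ 47.086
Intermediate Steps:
C(t) = t²/4 (C(t) = (t*t)/4 = t²/4)
-10569/E(-209) - 45435*(-1/(24*(15 + C(10)))) = -10569/((-209)²) - 45435*(-1/(24*(15 + (¼)*10²))) = -10569/43681 - 45435*(-1/(24*(15 + (¼)*100))) = -10569*1/43681 - 45435*(-1/(24*(15 + 25))) = -10569/43681 - 45435/(40*(-24)) = -10569/43681 - 45435/(-960) = -10569/43681 - 45435*(-1/960) = -10569/43681 + 3029/64 = 131633333/2795584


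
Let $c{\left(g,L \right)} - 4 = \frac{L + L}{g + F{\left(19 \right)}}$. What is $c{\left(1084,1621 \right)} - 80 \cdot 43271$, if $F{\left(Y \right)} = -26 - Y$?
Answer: $- \frac{3596678122}{1039} \approx -3.4617 \cdot 10^{6}$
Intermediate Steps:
$c{\left(g,L \right)} = 4 + \frac{2 L}{-45 + g}$ ($c{\left(g,L \right)} = 4 + \frac{L + L}{g - 45} = 4 + \frac{2 L}{g - 45} = 4 + \frac{2 L}{-45 + g}$)
$c{\left(1084,1621 \right)} - 80 \cdot 43271 = \frac{2 \left(-90 + 1621 + 2 \cdot 1084\right)}{-45 + 1084} - 80 \cdot 43271 = \frac{2 \left(-90 + 1621 + 2168\right)}{1039} - 3461680 = 2 \cdot \frac{1}{1039} \cdot 3699 - 3461680 = \frac{7398}{1039} - 3461680 = - \frac{3596678122}{1039}$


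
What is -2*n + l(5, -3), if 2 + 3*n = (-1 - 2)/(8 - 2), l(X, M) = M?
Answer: -4/3 ≈ -1.3333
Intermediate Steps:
n = -⅚ (n = -⅔ + ((-1 - 2)/(8 - 2))/3 = -⅔ + (-3/6)/3 = -⅔ + (-3*⅙)/3 = -⅔ + (⅓)*(-½) = -⅔ - ⅙ = -⅚ ≈ -0.83333)
-2*n + l(5, -3) = -2*(-⅚) - 3 = 5/3 - 3 = -4/3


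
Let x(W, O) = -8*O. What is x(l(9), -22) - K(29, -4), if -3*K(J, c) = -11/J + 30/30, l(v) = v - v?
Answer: 5110/29 ≈ 176.21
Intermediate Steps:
l(v) = 0
K(J, c) = -1/3 + 11/(3*J) (K(J, c) = -(-11/J + 30/30)/3 = -(-11/J + 30*(1/30))/3 = -(-11/J + 1)/3 = -(1 - 11/J)/3 = -1/3 + 11/(3*J))
x(l(9), -22) - K(29, -4) = -8*(-22) - (11 - 1*29)/(3*29) = 176 - (11 - 29)/(3*29) = 176 - (-18)/(3*29) = 176 - 1*(-6/29) = 176 + 6/29 = 5110/29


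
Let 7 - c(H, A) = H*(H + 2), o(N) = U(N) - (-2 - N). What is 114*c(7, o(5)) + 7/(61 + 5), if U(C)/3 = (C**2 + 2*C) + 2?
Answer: -421337/66 ≈ -6383.9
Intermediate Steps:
U(C) = 6 + 3*C**2 + 6*C (U(C) = 3*((C**2 + 2*C) + 2) = 3*(2 + C**2 + 2*C) = 6 + 3*C**2 + 6*C)
o(N) = 8 + 3*N**2 + 7*N (o(N) = (6 + 3*N**2 + 6*N) - (-2 - N) = (6 + 3*N**2 + 6*N) + (2 + N) = 8 + 3*N**2 + 7*N)
c(H, A) = 7 - H*(2 + H) (c(H, A) = 7 - H*(H + 2) = 7 - H*(2 + H))
114*c(7, o(5)) + 7/(61 + 5) = 114*(7 - 1*7**2 - 2*7) + 7/(61 + 5) = 114*(7 - 1*49 - 14) + 7/66 = 114*(7 - 49 - 14) + 7*(1/66) = 114*(-56) + 7/66 = -6384 + 7/66 = -421337/66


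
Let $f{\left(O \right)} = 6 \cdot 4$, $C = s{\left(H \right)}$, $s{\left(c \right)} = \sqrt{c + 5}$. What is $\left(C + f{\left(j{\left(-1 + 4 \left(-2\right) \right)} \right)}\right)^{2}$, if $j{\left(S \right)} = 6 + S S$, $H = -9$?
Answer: $572 + 96 i \approx 572.0 + 96.0 i$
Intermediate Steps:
$s{\left(c \right)} = \sqrt{5 + c}$
$j{\left(S \right)} = 6 + S^{2}$
$C = 2 i$ ($C = \sqrt{5 - 9} = \sqrt{-4} = 2 i \approx 2.0 i$)
$f{\left(O \right)} = 24$
$\left(C + f{\left(j{\left(-1 + 4 \left(-2\right) \right)} \right)}\right)^{2} = \left(2 i + 24\right)^{2} = \left(24 + 2 i\right)^{2}$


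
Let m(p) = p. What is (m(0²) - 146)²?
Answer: 21316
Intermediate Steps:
(m(0²) - 146)² = (0² - 146)² = (0 - 146)² = (-146)² = 21316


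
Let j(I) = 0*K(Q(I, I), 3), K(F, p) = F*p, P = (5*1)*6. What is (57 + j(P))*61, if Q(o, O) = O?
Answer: 3477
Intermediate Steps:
P = 30 (P = 5*6 = 30)
j(I) = 0 (j(I) = 0*(I*3) = 0*(3*I) = 0)
(57 + j(P))*61 = (57 + 0)*61 = 57*61 = 3477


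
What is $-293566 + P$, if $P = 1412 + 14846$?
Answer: $-277308$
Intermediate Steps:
$P = 16258$
$-293566 + P = -293566 + 16258 = -277308$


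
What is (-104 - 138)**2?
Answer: 58564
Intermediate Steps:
(-104 - 138)**2 = (-242)**2 = 58564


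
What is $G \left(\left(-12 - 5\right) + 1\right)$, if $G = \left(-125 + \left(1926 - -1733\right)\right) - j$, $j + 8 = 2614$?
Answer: $-14848$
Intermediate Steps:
$j = 2606$ ($j = -8 + 2614 = 2606$)
$G = 928$ ($G = \left(-125 + \left(1926 - -1733\right)\right) - 2606 = \left(-125 + \left(1926 + 1733\right)\right) - 2606 = \left(-125 + 3659\right) - 2606 = 3534 - 2606 = 928$)
$G \left(\left(-12 - 5\right) + 1\right) = 928 \left(\left(-12 - 5\right) + 1\right) = 928 \left(-17 + 1\right) = 928 \left(-16\right) = -14848$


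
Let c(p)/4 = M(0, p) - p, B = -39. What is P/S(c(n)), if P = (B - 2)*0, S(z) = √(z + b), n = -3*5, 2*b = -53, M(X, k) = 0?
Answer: 0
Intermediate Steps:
b = -53/2 (b = (½)*(-53) = -53/2 ≈ -26.500)
n = -15
c(p) = -4*p (c(p) = 4*(0 - p) = 4*(-p) = -4*p)
S(z) = √(-53/2 + z) (S(z) = √(z - 53/2) = √(-53/2 + z))
P = 0 (P = (-39 - 2)*0 = -41*0 = 0)
P/S(c(n)) = 0/((√(-106 + 4*(-4*(-15)))/2)) = 0/((√(-106 + 4*60)/2)) = 0/((√(-106 + 240)/2)) = 0/((√134/2)) = 0*(√134/67) = 0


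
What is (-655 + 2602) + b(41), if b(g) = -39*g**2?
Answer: -63612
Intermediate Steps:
(-655 + 2602) + b(41) = (-655 + 2602) - 39*41**2 = 1947 - 39*1681 = 1947 - 65559 = -63612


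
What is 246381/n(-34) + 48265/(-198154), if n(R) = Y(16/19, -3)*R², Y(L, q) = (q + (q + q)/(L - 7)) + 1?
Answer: -56066635879/269489440 ≈ -208.05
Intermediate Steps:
Y(L, q) = 1 + q + 2*q/(-7 + L) (Y(L, q) = (q + (2*q)/(-7 + L)) + 1 = (q + 2*q/(-7 + L)) + 1 = 1 + q + 2*q/(-7 + L))
n(R) = -40*R²/39 (n(R) = ((-7 + 16/19 - 5*(-3) + (16/19)*(-3))/(-7 + 16/19))*R² = ((-7 + 16*(1/19) + 15 + (16*(1/19))*(-3))/(-7 + 16*(1/19)))*R² = ((-7 + 16/19 + 15 + (16/19)*(-3))/(-7 + 16/19))*R² = ((-7 + 16/19 + 15 - 48/19)/(-117/19))*R² = (-19/117*120/19)*R² = -40*R²/39)
246381/n(-34) + 48265/(-198154) = 246381/((-40/39*(-34)²)) + 48265/(-198154) = 246381/((-40/39*1156)) + 48265*(-1/198154) = 246381/(-46240/39) - 48265/198154 = 246381*(-39/46240) - 48265/198154 = -565227/2720 - 48265/198154 = -56066635879/269489440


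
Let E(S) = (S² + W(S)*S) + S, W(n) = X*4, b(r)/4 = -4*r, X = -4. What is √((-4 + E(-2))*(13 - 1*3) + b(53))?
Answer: 2*I*√137 ≈ 23.409*I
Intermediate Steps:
b(r) = -16*r (b(r) = 4*(-4*r) = -16*r)
W(n) = -16 (W(n) = -4*4 = -16)
E(S) = S² - 15*S (E(S) = (S² - 16*S) + S = S² - 15*S)
√((-4 + E(-2))*(13 - 1*3) + b(53)) = √((-4 - 2*(-15 - 2))*(13 - 1*3) - 16*53) = √((-4 - 2*(-17))*(13 - 3) - 848) = √((-4 + 34)*10 - 848) = √(30*10 - 848) = √(300 - 848) = √(-548) = 2*I*√137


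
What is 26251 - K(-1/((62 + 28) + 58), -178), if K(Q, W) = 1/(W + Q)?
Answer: 691582743/26345 ≈ 26251.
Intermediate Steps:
K(Q, W) = 1/(Q + W)
26251 - K(-1/((62 + 28) + 58), -178) = 26251 - 1/(-1/((62 + 28) + 58) - 178) = 26251 - 1/(-1/(90 + 58) - 178) = 26251 - 1/(-1/148 - 178) = 26251 - 1/(-26345/148) = 26251 - 1*(-148/26345) = 26251 + 148/26345 = 691582743/26345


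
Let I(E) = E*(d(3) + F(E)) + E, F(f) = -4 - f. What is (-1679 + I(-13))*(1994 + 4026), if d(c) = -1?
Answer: -10811920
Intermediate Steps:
I(E) = E + E*(-5 - E) (I(E) = E*(-1 + (-4 - E)) + E = E*(-5 - E) + E = E + E*(-5 - E))
(-1679 + I(-13))*(1994 + 4026) = (-1679 - 1*(-13)*(4 - 13))*(1994 + 4026) = (-1679 - 1*(-13)*(-9))*6020 = (-1679 - 117)*6020 = -1796*6020 = -10811920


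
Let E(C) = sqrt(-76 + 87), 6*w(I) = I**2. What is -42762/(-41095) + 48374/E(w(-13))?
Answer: 42762/41095 + 48374*sqrt(11)/11 ≈ 14586.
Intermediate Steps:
w(I) = I**2/6
E(C) = sqrt(11)
-42762/(-41095) + 48374/E(w(-13)) = -42762/(-41095) + 48374/(sqrt(11)) = -42762*(-1/41095) + 48374*(sqrt(11)/11) = 42762/41095 + 48374*sqrt(11)/11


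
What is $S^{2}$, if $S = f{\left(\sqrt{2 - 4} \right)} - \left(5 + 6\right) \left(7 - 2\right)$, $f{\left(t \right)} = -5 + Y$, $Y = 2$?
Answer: $3364$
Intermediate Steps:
$f{\left(t \right)} = -3$ ($f{\left(t \right)} = -5 + 2 = -3$)
$S = -58$ ($S = -3 - \left(5 + 6\right) \left(7 - 2\right) = -3 - 11 \cdot 5 = -3 - 55 = -58$)
$S^{2} = \left(-58\right)^{2} = 3364$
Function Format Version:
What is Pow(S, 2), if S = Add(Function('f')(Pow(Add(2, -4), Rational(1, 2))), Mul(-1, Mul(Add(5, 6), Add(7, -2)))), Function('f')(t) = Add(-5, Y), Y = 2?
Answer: 3364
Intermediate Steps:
Function('f')(t) = -3 (Function('f')(t) = Add(-5, 2) = -3)
S = -58 (S = Add(-3, Mul(-1, Mul(Add(5, 6), Add(7, -2)))) = Add(-3, Mul(-1, Mul(11, 5))) = Add(-3, Mul(-1, 55)) = Add(-3, -55) = -58)
Pow(S, 2) = Pow(-58, 2) = 3364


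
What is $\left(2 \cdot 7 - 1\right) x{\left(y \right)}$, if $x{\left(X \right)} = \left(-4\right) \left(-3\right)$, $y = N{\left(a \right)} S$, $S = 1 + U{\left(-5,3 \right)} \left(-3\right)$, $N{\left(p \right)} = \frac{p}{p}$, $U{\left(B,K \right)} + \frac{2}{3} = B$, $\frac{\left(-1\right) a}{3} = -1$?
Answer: $156$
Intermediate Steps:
$a = 3$ ($a = \left(-3\right) \left(-1\right) = 3$)
$U{\left(B,K \right)} = - \frac{2}{3} + B$
$N{\left(p \right)} = 1$
$S = 18$ ($S = 1 + \left(- \frac{2}{3} - 5\right) \left(-3\right) = 1 - -17 = 1 + 17 = 18$)
$y = 18$ ($y = 1 \cdot 18 = 18$)
$x{\left(X \right)} = 12$
$\left(2 \cdot 7 - 1\right) x{\left(y \right)} = \left(2 \cdot 7 - 1\right) 12 = \left(14 - 1\right) 12 = 13 \cdot 12 = 156$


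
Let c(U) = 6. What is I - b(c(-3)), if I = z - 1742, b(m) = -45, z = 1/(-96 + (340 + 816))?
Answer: -1798819/1060 ≈ -1697.0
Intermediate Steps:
z = 1/1060 (z = 1/(-96 + 1156) = 1/1060 ≈ 0.00094340)
I = -1846519/1060 (I = 1/1060 - 1742 = -1846519/1060 ≈ -1742.0)
I - b(c(-3)) = -1846519/1060 - 1*(-45) = -1846519/1060 + 45 = -1798819/1060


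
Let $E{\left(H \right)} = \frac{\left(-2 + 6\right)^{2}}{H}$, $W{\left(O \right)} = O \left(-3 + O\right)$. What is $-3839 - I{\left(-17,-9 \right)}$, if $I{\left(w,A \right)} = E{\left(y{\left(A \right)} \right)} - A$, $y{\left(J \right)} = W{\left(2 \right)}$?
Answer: $-3840$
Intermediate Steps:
$y{\left(J \right)} = -2$ ($y{\left(J \right)} = 2 \left(-3 + 2\right) = 2 \left(-1\right) = -2$)
$E{\left(H \right)} = \frac{16}{H}$ ($E{\left(H \right)} = \frac{4^{2}}{H} = \frac{16}{H}$)
$I{\left(w,A \right)} = -8 - A$ ($I{\left(w,A \right)} = \frac{16}{-2} - A = 16 \left(- \frac{1}{2}\right) - A = -8 - A$)
$-3839 - I{\left(-17,-9 \right)} = -3839 - \left(-8 - -9\right) = -3839 - \left(-8 + 9\right) = -3839 - 1 = -3840$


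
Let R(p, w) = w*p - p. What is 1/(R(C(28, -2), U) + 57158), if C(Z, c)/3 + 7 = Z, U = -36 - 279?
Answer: 1/37250 ≈ 2.6846e-5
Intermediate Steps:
U = -315
C(Z, c) = -21 + 3*Z
R(p, w) = -p + p*w (R(p, w) = p*w - p = -p + p*w)
1/(R(C(28, -2), U) + 57158) = 1/((-21 + 3*28)*(-1 - 315) + 57158) = 1/((-21 + 84)*(-316) + 57158) = 1/(63*(-316) + 57158) = 1/(-19908 + 57158) = 1/37250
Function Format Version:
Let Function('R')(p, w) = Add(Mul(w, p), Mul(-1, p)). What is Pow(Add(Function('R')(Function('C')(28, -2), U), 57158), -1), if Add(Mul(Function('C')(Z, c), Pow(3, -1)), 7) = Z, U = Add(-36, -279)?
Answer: Rational(1, 37250) ≈ 2.6846e-5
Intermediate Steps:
U = -315
Function('C')(Z, c) = Add(-21, Mul(3, Z))
Function('R')(p, w) = Add(Mul(-1, p), Mul(p, w)) (Function('R')(p, w) = Add(Mul(p, w), Mul(-1, p)) = Add(Mul(-1, p), Mul(p, w)))
Pow(Add(Function('R')(Function('C')(28, -2), U), 57158), -1) = Pow(Add(Mul(Add(-21, Mul(3, 28)), Add(-1, -315)), 57158), -1) = Pow(Add(Mul(Add(-21, 84), -316), 57158), -1) = Pow(Add(Mul(63, -316), 57158), -1) = Pow(Add(-19908, 57158), -1) = Pow(37250, -1) = Rational(1, 37250)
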